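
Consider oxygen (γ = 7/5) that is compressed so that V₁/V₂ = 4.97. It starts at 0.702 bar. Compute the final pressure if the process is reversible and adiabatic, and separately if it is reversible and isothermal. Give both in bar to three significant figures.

adiabatic: 6.63 bar; isothermal: 3.49 bar

Isothermal: P₂ = P₁(V₁/V₂) = 0.702×4.97 = 3.489 bar.
Adiabatic: P₂ = P₁(V₁/V₂)^γ = 0.702×4.97^(7/5) = 6.626 bar.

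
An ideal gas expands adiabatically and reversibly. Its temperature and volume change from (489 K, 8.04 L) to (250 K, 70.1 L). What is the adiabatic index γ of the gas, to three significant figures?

γ ≈ 1.31

TV^(γ−1) = const ⇒ γ − 1 = ln(T₂/T₁) / ln(V₁/V₂).
γ = 1 + ln(250/489) / ln(8.04/70.1) = 1.31.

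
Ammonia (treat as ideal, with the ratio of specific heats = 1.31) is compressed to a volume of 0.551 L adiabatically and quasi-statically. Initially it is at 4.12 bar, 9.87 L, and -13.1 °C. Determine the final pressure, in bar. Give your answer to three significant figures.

P₂ ≈ 181 bar

Since PV^γ is constant along a reversible adiabat, P₂ = P₁ (V₁/V₂)^γ.
P₂ = 4.12 × (9.87/0.551)^(1.31) = 180.5 bar.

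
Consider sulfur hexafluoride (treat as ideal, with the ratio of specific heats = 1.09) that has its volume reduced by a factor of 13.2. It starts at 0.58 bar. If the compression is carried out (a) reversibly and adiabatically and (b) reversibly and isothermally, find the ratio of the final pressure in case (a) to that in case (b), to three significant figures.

P_adiabatic / P_isothermal ≈ 1.26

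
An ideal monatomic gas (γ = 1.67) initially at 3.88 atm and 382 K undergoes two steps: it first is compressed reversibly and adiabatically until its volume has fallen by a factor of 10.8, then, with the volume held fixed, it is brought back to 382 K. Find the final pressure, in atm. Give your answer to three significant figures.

Adiabatic step (PV^γ = const): P₂ = 3.88×10.8^(1.67) = 206.4 atm; T₂ = 382×10.8^(0.67) = 1881 K.
Isochoric: P₃ = P₂(T₃/T₂) = 206.4 × (382/1881) = 41.9 atm.

P₃ ≈ 41.9 atm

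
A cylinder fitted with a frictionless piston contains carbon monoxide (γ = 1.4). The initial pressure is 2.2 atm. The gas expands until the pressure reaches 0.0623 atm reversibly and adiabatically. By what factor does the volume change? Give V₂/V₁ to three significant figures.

V₂/V₁ ≈ 12.8

From PV^γ = const, V₂/V₁ = (P₁/P₂)^(1/γ).
V₂/V₁ = (2.2/0.0623)^(0.714) = 12.75.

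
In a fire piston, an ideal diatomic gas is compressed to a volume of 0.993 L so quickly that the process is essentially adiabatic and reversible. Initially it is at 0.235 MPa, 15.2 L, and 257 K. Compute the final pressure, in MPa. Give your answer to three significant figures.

Since PV^γ is constant along a reversible adiabat, P₂ = P₁ (V₁/V₂)^γ.
γ = 7/5 for a diatomic ideal gas.
P₂ = 0.235 × (15.2/0.993)^(7/5) = 10.71 MPa.

P₂ ≈ 10.7 MPa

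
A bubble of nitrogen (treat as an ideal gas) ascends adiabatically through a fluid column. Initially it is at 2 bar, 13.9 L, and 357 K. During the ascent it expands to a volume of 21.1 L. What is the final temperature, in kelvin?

For a reversible adiabat TV^(γ−1) is constant, so T₂ = T₁ (V₁/V₂)^(γ−1).
γ = 7/5 for a diatomic ideal gas.
T₂ = 357 × (13.9/21.1)^(2/5) = 302.1 K.

T₂ ≈ 302 K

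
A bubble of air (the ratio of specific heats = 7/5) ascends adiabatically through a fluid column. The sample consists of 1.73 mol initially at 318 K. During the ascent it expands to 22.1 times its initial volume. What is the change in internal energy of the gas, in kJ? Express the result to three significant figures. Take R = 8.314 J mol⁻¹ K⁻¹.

ΔU ≈ -8.12 kJ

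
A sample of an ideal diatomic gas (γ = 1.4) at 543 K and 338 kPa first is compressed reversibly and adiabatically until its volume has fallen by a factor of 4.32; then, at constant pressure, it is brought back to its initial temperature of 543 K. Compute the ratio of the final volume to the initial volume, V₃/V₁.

Adiabatic step: V₂/V₁ = 0.2315; T₂ = T₁·4.32^(0.4) = 975 K.
Isobaric step: V₃/V₂ = T₃/T₂ = 543/975.
V₃/V₁ = (V₂/V₁)(V₃/V₂) = 0.2315 × (543/975) = 0.1289.

V₃/V₁ ≈ 0.129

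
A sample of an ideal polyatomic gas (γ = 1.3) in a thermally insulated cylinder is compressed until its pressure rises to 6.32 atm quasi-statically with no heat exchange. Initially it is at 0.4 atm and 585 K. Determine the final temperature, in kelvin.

Along an adiabat T P^((1−γ)/γ) is constant, so T₂ = T₁ (P₂/P₁)^((γ−1)/γ).
T₂ = 585 × (6.32/0.4)^(0.231) = 1106 K.

T₂ ≈ 1110 K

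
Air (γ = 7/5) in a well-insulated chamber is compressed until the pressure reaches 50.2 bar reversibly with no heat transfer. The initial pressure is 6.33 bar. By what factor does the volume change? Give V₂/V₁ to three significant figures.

V₂/V₁ ≈ 0.228

From PV^γ = const, V₂/V₁ = (P₁/P₂)^(1/γ).
V₂/V₁ = (6.33/50.2)^(5/7) = 0.2278.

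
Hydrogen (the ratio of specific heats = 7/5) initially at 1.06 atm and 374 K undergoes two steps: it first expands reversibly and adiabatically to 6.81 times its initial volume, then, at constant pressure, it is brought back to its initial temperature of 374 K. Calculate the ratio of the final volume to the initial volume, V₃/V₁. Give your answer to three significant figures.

V₃/V₁ ≈ 14.7

Adiabatic step: V₂/V₁ = 6.81; T₂ = T₁·(1/6.81)^(2/5) = 173.6 K.
Isobaric step: V₃/V₂ = T₃/T₂ = 374/173.6.
V₃/V₁ = (V₂/V₁)(V₃/V₂) = 6.81 × (374/173.6) = 14.67.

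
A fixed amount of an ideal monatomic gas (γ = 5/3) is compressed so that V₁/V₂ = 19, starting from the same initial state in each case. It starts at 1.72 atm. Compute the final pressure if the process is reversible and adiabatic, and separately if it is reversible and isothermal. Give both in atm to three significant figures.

Isothermal: P₂ = P₁(V₁/V₂) = 1.72×19 = 32.68 atm.
Adiabatic: P₂ = P₁(V₁/V₂)^γ = 1.72×19^(5/3) = 232.7 atm.

adiabatic: 233 atm; isothermal: 32.7 atm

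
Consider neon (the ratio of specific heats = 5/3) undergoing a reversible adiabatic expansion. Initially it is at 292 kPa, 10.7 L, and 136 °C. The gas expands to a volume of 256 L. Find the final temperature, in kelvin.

Adiabatic: T₁V₁^(γ−1) = T₂V₂^(γ−1) ⇒ T₂ = T₁ (V₁/V₂)^(γ−1).
T₁ = 136 °C = 409.1 K.
T₂ = 409.1 × (10.7/256)^(2/3) = 49.28 K.

T₂ ≈ 49.3 K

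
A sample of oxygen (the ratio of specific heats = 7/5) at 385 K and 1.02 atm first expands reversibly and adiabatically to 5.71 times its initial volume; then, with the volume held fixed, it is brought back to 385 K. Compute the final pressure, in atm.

P₃ ≈ 0.179 atm

Adiabatic step (PV^γ = const): P₂ = 1.02×(1/5.71)^(7/5) = 0.08898 atm; T₂ = 385×(1/5.71)^(2/5) = 191.8 K.
Isochoric: P₃ = P₂(T₃/T₂) = 0.08898 × (385/191.8) = 0.1786 atm.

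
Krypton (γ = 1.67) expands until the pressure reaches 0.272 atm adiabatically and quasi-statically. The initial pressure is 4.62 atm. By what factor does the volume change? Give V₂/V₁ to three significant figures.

V₂/V₁ ≈ 5.45

From PV^γ = const, V₂/V₁ = (P₁/P₂)^(1/γ).
V₂/V₁ = (4.62/0.272)^(0.599) = 5.452.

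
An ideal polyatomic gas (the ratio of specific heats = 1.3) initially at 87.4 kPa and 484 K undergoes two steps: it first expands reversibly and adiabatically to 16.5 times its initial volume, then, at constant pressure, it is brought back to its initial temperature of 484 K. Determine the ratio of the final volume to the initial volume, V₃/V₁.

Adiabatic step: V₂/V₁ = 16.5; T₂ = T₁·(1/16.5)^(0.3) = 208.7 K.
Isobaric step: V₃/V₂ = T₃/T₂ = 484/208.7.
V₃/V₁ = (V₂/V₁)(V₃/V₂) = 16.5 × (484/208.7) = 38.26.

V₃/V₁ ≈ 38.3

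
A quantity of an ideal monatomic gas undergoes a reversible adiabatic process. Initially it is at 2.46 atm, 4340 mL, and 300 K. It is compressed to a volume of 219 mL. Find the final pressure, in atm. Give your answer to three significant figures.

P₂ ≈ 357 atm

Adiabatic: P₁V₁^γ = P₂V₂^γ ⇒ P₂ = P₁ (V₁/V₂)^γ.
γ = 5/3 for a monatomic ideal gas.
P₂ = 2.46 × (4340/219)^(5/3) = 357 atm.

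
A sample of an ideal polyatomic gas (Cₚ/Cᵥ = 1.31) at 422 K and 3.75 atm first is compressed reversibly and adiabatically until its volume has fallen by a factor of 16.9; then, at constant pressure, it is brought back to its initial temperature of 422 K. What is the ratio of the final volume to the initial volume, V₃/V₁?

Adiabatic step: V₂/V₁ = 0.05917; T₂ = T₁·16.9^(0.31) = 1014 K.
Isobaric step: V₃/V₂ = T₃/T₂ = 422/1014.
V₃/V₁ = (V₂/V₁)(V₃/V₂) = 0.05917 × (422/1014) = 0.02463.

V₃/V₁ ≈ 0.0246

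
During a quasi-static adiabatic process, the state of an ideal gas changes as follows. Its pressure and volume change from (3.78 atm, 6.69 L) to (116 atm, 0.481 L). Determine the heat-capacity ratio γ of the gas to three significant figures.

PV^γ = const ⇒ γ = ln(P₂/P₁) / ln(V₁/V₂).
γ = ln(116/3.78) / ln(6.69/0.481) = 1.301.

γ ≈ 1.30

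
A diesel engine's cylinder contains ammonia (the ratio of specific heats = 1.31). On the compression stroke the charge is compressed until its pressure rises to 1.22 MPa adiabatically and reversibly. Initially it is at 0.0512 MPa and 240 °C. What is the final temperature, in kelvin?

T₂ ≈ 1090 K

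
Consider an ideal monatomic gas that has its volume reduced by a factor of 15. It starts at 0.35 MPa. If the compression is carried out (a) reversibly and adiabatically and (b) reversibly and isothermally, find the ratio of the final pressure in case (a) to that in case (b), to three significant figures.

P_adiabatic / P_isothermal ≈ 6.08

For a monatomic ideal gas γ = 5/3.
Isothermal: P_b = P₁(V₁/V₂) = 0.35×15.
Adiabatic: P_a = P₁(V₁/V₂)^γ = 0.35×15^(5/3).
P_a/P_b = (V₁/V₂)^(γ−1) = 15^(2/3) = 6.082.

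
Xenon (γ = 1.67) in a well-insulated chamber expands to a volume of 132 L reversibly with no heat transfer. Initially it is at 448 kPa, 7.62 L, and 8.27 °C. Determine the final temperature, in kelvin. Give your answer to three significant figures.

For a reversible adiabat TV^(γ−1) is constant, so T₂ = T₁ (V₁/V₂)^(γ−1).
T₁ = 8.27 °C = 281.4 K.
T₂ = 281.4 × (7.62/132)^(0.67) = 41.64 K.

T₂ ≈ 41.6 K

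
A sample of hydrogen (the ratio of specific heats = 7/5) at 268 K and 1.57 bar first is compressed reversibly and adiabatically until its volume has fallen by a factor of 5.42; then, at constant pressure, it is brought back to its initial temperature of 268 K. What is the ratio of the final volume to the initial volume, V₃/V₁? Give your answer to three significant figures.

Adiabatic step: V₂/V₁ = 0.1845; T₂ = T₁·5.42^(2/5) = 526.9 K.
Isobaric step: V₃/V₂ = T₃/T₂ = 268/526.9.
V₃/V₁ = (V₂/V₁)(V₃/V₂) = 0.1845 × (268/526.9) = 0.09384.

V₃/V₁ ≈ 0.0938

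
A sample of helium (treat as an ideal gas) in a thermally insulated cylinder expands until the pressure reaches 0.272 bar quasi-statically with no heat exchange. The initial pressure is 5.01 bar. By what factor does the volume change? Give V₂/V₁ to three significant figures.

From PV^γ = const, V₂/V₁ = (P₁/P₂)^(1/γ).
For a monatomic ideal gas γ = 5/3.
V₂/V₁ = (5.01/0.272)^(3/5) = 5.743.

V₂/V₁ ≈ 5.74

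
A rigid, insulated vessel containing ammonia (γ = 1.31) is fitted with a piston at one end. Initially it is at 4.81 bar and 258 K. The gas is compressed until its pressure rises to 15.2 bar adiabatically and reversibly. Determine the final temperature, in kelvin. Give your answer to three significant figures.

Along an adiabat T P^((1−γ)/γ) is constant, so T₂ = T₁ (P₂/P₁)^((γ−1)/γ).
T₂ = 258 × (15.2/4.81)^(0.237) = 338.7 K.

T₂ ≈ 339 K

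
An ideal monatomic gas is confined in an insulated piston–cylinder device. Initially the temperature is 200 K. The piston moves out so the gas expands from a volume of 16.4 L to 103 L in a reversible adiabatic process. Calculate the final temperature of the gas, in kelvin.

T₂ ≈ 58.8 K

For a reversible adiabat TV^(γ−1) is constant, so T₂ = T₁ (V₁/V₂)^(γ−1).
For a monatomic ideal gas γ = 5/3, so γ−1 = 2/3.
T₂ = 200 × (16.4/103)^(2/3) = 58.75 K.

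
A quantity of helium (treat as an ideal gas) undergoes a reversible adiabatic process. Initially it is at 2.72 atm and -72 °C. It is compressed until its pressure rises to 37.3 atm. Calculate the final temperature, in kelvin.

Along an adiabat T P^((1−γ)/γ) is constant, so T₂ = T₁ (P₂/P₁)^((γ−1)/γ).
For a monatomic ideal gas γ = 5/3, so (γ−1)/γ = 2/5.
T₁ = -72 °C = 201.1 K.
T₂ = 201.1 × (37.3/2.72)^(2/5) = 573.3 K.

T₂ ≈ 573 K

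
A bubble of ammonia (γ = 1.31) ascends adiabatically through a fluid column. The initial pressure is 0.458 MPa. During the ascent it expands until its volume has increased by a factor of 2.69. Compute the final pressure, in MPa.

Since PV^γ is constant along a reversible adiabat, P₂ = P₁ (V₁/V₂)^γ.
P₂ = 0.458 × (1/2.69)^(1.31) = 0.1253 MPa.

P₂ ≈ 0.125 MPa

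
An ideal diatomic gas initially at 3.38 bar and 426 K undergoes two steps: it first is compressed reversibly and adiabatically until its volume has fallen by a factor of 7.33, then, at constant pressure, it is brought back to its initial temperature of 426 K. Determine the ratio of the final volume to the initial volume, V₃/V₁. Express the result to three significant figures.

V₃/V₁ ≈ 0.0615

For a diatomic ideal gas γ = 7/5.
Adiabatic step: V₂/V₁ = 0.1364; T₂ = T₁·7.33^(2/5) = 945 K.
Isobaric step: V₃/V₂ = T₃/T₂ = 426/945.
V₃/V₁ = (V₂/V₁)(V₃/V₂) = 0.1364 × (426/945) = 0.0615.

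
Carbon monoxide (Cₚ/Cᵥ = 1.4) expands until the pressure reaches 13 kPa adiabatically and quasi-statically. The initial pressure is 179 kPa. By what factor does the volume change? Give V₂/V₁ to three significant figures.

V₂/V₁ ≈ 6.51

From PV^γ = const, V₂/V₁ = (P₁/P₂)^(1/γ).
V₂/V₁ = (179/13)^(0.714) = 6.509.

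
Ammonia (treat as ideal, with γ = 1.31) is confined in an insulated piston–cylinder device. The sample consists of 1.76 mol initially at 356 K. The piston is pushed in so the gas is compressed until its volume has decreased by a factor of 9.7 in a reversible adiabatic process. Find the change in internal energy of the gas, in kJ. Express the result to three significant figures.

For a reversible adiabat TV^(γ−1) is constant, so T₂ = T₁ (V₁/V₂)^(γ−1).
T₂ = 356 × 9.7^(0.31) = 720 K.
Q = 0, so ΔU = W_on_gas = nCᵥΔT with Cᵥ = R/(γ−1) = 26.82 J/(mol·K).
ΔU = 1.76 × 26.82 × (720 − 356) = 17180 J.

ΔU ≈ 17.2 kJ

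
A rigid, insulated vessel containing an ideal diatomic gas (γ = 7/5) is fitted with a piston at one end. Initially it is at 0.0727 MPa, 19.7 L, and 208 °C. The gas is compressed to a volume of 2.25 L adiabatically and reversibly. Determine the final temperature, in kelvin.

Adiabatic: T₁V₁^(γ−1) = T₂V₂^(γ−1) ⇒ T₂ = T₁ (V₁/V₂)^(γ−1).
T₁ = 208 °C = 481.1 K.
T₂ = 481.1 × (19.7/2.25)^(2/5) = 1146 K.

T₂ ≈ 1150 K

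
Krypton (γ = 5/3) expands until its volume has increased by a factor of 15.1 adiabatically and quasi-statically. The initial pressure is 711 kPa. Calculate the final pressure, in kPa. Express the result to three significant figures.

Since PV^γ is constant along a reversible adiabat, P₂ = P₁ (V₁/V₂)^γ.
P₂ = 711 × (1/15.1)^(5/3) = 7.707 kPa.

P₂ ≈ 7.71 kPa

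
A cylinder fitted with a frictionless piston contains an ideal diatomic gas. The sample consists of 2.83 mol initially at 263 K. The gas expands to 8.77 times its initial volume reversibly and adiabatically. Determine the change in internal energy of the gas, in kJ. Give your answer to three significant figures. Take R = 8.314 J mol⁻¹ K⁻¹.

ΔU ≈ -8.98 kJ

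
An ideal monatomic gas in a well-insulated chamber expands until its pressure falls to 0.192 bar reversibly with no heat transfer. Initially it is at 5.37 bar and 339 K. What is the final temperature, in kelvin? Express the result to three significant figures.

Along an adiabat T P^((1−γ)/γ) is constant, so T₂ = T₁ (P₂/P₁)^((γ−1)/γ).
For a monatomic ideal gas γ = 5/3, so (γ−1)/γ = 2/5.
T₂ = 339 × (0.192/5.37)^(2/5) = 89.44 K.

T₂ ≈ 89.4 K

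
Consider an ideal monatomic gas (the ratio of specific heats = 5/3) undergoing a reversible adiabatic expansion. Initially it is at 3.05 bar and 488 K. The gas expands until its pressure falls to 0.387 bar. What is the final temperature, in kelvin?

Adiabatic: T₂/T₁ = (P₂/P₁)^((γ−1)/γ).
T₂ = 488 × (0.387/3.05)^(2/5) = 213.7 K.

T₂ ≈ 214 K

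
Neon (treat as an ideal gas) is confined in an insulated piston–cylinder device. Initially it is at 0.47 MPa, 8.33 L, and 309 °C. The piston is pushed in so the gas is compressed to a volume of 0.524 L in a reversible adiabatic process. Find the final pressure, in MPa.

P₂ ≈ 47.2 MPa

Adiabatic: P₁V₁^γ = P₂V₂^γ ⇒ P₂ = P₁ (V₁/V₂)^γ.
γ = 5/3 for a monatomic ideal gas.
P₂ = 0.47 × (8.33/0.524)^(5/3) = 47.24 MPa.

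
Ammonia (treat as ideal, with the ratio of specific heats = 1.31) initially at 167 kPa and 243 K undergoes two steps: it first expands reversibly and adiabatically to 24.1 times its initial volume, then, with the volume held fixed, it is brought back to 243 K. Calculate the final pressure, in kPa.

Adiabatic step (PV^γ = const): P₂ = 167×(1/24.1)^(1.31) = 2.584 kPa; T₂ = 243×(1/24.1)^(0.31) = 90.61 K.
Isochoric: P₃ = P₂(T₃/T₂) = 2.584 × (243/90.61) = 6.929 kPa.

P₃ ≈ 6.93 kPa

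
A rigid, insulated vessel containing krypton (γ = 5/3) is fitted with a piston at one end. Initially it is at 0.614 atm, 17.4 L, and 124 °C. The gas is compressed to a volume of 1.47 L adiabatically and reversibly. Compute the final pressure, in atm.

P₂ ≈ 37.7 atm

Since PV^γ is constant along a reversible adiabat, P₂ = P₁ (V₁/V₂)^γ.
P₂ = 0.614 × (17.4/1.47)^(5/3) = 37.75 atm.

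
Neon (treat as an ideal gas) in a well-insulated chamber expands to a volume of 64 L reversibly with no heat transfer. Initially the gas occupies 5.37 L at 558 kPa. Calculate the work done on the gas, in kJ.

W ≈ -3.63 kJ

γ = 5/3 for a monatomic ideal gas.
P₂ = P₁(V₁/V₂)^γ = 558×(5.37/64)^(5/3) = 8.973 kPa.
For a reversible adiabat, W_by_gas = (P₁V₁ − P₂V₂)/(γ−1).
W_by = (558000×0.00537 − 8973×0.064) / (2/3) = 3633 J.
W_on_gas = −W_by = -3633 J.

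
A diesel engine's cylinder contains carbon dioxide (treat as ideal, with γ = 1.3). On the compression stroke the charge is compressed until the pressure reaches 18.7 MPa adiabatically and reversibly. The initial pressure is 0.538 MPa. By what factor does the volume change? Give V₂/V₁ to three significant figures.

V₂/V₁ ≈ 0.0652

From PV^γ = const, V₂/V₁ = (P₁/P₂)^(1/γ).
V₂/V₁ = (0.538/18.7)^(0.769) = 0.06525.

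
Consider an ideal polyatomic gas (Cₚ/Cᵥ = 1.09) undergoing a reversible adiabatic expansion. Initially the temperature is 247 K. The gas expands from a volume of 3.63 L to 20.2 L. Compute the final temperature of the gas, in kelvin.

T₂ ≈ 212 K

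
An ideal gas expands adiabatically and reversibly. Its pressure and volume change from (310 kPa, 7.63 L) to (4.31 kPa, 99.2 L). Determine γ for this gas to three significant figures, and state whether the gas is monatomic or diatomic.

PV^γ = const ⇒ γ = ln(P₂/P₁) / ln(V₁/V₂).
γ = ln(4.31/310) / ln(7.63/99.2) = 1.667.
γ ≈ 1.67 is close to 5/3, so the gas is monatomic.

γ ≈ 1.67; monatomic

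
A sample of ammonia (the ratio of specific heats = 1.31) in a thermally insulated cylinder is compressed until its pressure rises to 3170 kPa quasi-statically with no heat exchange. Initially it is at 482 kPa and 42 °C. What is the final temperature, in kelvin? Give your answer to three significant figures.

Along an adiabat T P^((1−γ)/γ) is constant, so T₂ = T₁ (P₂/P₁)^((γ−1)/γ).
T₁ = 42 °C = 315.1 K.
T₂ = 315.1 × (3170/482)^(0.237) = 492.1 K.

T₂ ≈ 492 K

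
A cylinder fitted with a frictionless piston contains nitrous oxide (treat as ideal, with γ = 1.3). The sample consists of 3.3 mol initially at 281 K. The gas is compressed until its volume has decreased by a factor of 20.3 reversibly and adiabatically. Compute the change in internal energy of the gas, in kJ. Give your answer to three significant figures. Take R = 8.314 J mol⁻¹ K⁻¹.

For a reversible adiabat TV^(γ−1) is constant, so T₂ = T₁ (V₁/V₂)^(γ−1).
T₂ = 281 × 20.3^(0.3) = 693.4 K.
Q = 0, so ΔU = W_on_gas = nCᵥΔT with Cᵥ = R/(γ−1) = 27.71 J/(mol·K).
ΔU = 3.3 × 27.71 × (693.4 − 281) = 37710 J.

ΔU ≈ 37.7 kJ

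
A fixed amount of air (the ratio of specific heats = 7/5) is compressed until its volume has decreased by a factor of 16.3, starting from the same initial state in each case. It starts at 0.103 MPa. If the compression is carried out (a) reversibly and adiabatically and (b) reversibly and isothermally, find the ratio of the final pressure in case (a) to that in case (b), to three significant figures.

P_adiabatic / P_isothermal ≈ 3.05

Isothermal: P_b = P₁(V₁/V₂) = 0.103×16.3.
Adiabatic: P_a = P₁(V₁/V₂)^γ = 0.103×16.3^(7/5).
P_a/P_b = (V₁/V₂)^(γ−1) = 16.3^(2/5) = 3.054.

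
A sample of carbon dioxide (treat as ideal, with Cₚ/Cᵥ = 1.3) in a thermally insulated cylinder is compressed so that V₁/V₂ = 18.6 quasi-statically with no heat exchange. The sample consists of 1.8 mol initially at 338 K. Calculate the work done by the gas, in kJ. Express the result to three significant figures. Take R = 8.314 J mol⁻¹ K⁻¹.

For a reversible adiabat TV^(γ−1) is constant, so T₂ = T₁ (V₁/V₂)^(γ−1).
T₂ = 338 × 18.6^(0.3) = 812.4 K.
Q = 0, so ΔU = W_on_gas = nCᵥΔT with Cᵥ = R/(γ−1) = 27.71 J/(mol·K).
ΔU = 1.8 × 27.71 × (812.4 − 338) = 23670 J.
Work done by the gas = −ΔU = -23670 J.

W ≈ -23.7 kJ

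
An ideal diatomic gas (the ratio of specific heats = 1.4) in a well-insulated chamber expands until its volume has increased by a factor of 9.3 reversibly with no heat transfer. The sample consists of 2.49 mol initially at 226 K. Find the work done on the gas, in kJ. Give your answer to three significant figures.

For a reversible adiabat TV^(γ−1) is constant, so T₂ = T₁ (V₁/V₂)^(γ−1).
T₂ = 226 × (1/9.3)^(0.4) = 92.62 K.
Q = 0, so ΔU = W_on_gas = nCᵥΔT with Cᵥ = R/(γ−1) = 20.79 J/(mol·K).
ΔU = 2.49 × 20.79 × (92.62 − 226) = -6903 J.

W ≈ -6.90 kJ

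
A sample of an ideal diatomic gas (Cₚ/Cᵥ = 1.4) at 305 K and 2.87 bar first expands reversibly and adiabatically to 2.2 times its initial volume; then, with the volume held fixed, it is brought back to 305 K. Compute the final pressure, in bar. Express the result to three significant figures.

P₃ ≈ 1.30 bar

Adiabatic step (PV^γ = const): P₂ = 2.87×(1/2.2)^(1.4) = 0.9517 bar; T₂ = 305×(1/2.2)^(0.4) = 222.5 K.
Isochoric: P₃ = P₂(T₃/T₂) = 0.9517 × (305/222.5) = 1.305 bar.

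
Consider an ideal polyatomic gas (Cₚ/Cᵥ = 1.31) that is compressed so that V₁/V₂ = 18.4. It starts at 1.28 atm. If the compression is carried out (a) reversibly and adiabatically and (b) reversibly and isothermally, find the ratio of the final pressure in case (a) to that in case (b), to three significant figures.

P_adiabatic / P_isothermal ≈ 2.47

Isothermal: P_b = P₁(V₁/V₂) = 1.28×18.4.
Adiabatic: P_a = P₁(V₁/V₂)^γ = 1.28×18.4^(1.31).
P_a/P_b = (V₁/V₂)^(γ−1) = 18.4^(0.31) = 2.467.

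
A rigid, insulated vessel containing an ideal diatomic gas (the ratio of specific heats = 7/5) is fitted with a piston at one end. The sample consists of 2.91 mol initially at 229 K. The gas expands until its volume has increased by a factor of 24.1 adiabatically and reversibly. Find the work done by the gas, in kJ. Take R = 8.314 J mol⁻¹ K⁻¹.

For a reversible adiabat TV^(γ−1) is constant, so T₂ = T₁ (V₁/V₂)^(γ−1).
T₂ = 229 × (1/24.1)^(2/5) = 64.13 K.
Q = 0, so ΔU = W_on_gas = nCᵥΔT with Cᵥ = R/(γ−1) = 20.79 J/(mol·K).
ΔU = 2.91 × 20.79 × (64.13 − 229) = -9972 J.
Work done by the gas = −ΔU = 9972 J.

W ≈ 9.97 kJ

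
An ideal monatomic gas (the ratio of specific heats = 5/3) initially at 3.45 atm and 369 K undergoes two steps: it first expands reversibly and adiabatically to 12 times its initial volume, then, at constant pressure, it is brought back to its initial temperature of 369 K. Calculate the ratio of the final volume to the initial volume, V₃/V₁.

Adiabatic step: V₂/V₁ = 12; T₂ = T₁·(1/12)^(2/3) = 70.4 K.
Isobaric step: V₃/V₂ = T₃/T₂ = 369/70.4.
V₃/V₁ = (V₂/V₁)(V₃/V₂) = 12 × (369/70.4) = 62.9.

V₃/V₁ ≈ 62.9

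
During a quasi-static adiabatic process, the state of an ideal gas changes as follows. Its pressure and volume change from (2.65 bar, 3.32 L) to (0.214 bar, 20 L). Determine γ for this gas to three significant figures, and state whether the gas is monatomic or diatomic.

PV^γ = const ⇒ γ = ln(P₂/P₁) / ln(V₁/V₂).
γ = ln(0.214/2.65) / ln(3.32/20) = 1.401.
γ ≈ 1.40 is close to 7/5, so the gas is diatomic.

γ ≈ 1.40; diatomic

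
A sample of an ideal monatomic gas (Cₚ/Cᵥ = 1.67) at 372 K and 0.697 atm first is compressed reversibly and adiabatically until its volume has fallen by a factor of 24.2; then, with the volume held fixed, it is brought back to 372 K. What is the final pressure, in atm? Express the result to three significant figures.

P₃ ≈ 16.9 atm

Adiabatic step (PV^γ = const): P₂ = 0.697×24.2^(1.67) = 142.6 atm; T₂ = 372×24.2^(0.67) = 3146 K.
Isochoric: P₃ = P₂(T₃/T₂) = 142.6 × (372/3146) = 16.87 atm.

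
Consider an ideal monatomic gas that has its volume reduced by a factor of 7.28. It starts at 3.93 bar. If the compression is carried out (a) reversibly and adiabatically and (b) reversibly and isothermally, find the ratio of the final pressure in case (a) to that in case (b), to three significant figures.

P_adiabatic / P_isothermal ≈ 3.76

For a monatomic ideal gas γ = 5/3.
Isothermal: P_b = P₁(V₁/V₂) = 3.93×7.28.
Adiabatic: P_a = P₁(V₁/V₂)^γ = 3.93×7.28^(5/3).
P_a/P_b = (V₁/V₂)^(γ−1) = 7.28^(2/3) = 3.756.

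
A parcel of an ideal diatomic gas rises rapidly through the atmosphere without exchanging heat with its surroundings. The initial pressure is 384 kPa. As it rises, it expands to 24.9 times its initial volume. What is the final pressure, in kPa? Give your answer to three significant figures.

Adiabatic: P₁V₁^γ = P₂V₂^γ ⇒ P₂ = P₁ (V₁/V₂)^γ.
For a diatomic ideal gas γ = 7/5.
P₂ = 384 × (1/24.9)^(7/5) = 4.262 kPa.

P₂ ≈ 4.26 kPa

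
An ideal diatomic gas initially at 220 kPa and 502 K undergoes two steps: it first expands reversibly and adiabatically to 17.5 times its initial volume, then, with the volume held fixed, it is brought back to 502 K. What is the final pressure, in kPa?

P₃ ≈ 12.6 kPa

For a diatomic ideal gas γ = 7/5.
Adiabatic step (PV^γ = const): P₂ = 220×(1/17.5)^(7/5) = 4.001 kPa; T₂ = 502×(1/17.5)^(2/5) = 159.8 K.
Isochoric: P₃ = P₂(T₃/T₂) = 4.001 × (502/159.8) = 12.57 kPa.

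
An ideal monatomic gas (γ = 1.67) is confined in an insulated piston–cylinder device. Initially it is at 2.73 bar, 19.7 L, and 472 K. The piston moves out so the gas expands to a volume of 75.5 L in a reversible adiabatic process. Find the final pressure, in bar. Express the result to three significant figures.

P₂ ≈ 0.290 bar

Since PV^γ is constant along a reversible adiabat, P₂ = P₁ (V₁/V₂)^γ.
P₂ = 2.73 × (19.7/75.5)^(1.67) = 0.2896 bar.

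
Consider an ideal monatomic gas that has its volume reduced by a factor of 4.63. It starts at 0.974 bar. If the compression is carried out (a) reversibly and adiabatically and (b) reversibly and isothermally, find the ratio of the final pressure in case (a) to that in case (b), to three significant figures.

For a monatomic ideal gas γ = 5/3.
Isothermal: P_b = P₁(V₁/V₂) = 0.974×4.63.
Adiabatic: P_a = P₁(V₁/V₂)^γ = 0.974×4.63^(5/3).
P_a/P_b = (V₁/V₂)^(γ−1) = 4.63^(2/3) = 2.778.

P_adiabatic / P_isothermal ≈ 2.78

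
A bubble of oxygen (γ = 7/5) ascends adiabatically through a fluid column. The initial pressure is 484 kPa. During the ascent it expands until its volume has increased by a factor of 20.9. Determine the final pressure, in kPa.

Since PV^γ is constant along a reversible adiabat, P₂ = P₁ (V₁/V₂)^γ.
P₂ = 484 × (1/20.9)^(7/5) = 6.865 kPa.

P₂ ≈ 6.87 kPa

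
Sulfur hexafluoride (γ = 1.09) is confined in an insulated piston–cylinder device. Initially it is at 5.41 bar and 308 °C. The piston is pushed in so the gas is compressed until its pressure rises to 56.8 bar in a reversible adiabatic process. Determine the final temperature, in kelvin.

T₂ ≈ 706 K

Along an adiabat T P^((1−γ)/γ) is constant, so T₂ = T₁ (P₂/P₁)^((γ−1)/γ).
T₁ = 308 °C = 581.1 K.
T₂ = 581.1 × (56.8/5.41)^(0.0826) = 705.7 K.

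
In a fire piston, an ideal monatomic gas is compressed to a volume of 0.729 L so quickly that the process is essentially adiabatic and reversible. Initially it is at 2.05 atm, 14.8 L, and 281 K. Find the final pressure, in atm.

Since PV^γ is constant along a reversible adiabat, P₂ = P₁ (V₁/V₂)^γ.
γ = 5/3 for a monatomic ideal gas.
P₂ = 2.05 × (14.8/0.729)^(5/3) = 309.7 atm.

P₂ ≈ 310 atm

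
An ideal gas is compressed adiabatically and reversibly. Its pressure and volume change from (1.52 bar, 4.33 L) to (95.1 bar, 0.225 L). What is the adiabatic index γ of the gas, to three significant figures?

PV^γ = const ⇒ γ = ln(P₂/P₁) / ln(V₁/V₂).
γ = ln(95.1/1.52) / ln(4.33/0.225) = 1.399.

γ ≈ 1.40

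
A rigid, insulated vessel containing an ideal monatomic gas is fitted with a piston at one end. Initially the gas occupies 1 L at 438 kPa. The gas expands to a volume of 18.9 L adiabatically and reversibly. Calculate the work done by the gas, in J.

W ≈ 564 J

γ = 5/3 for a monatomic ideal gas.
P₂ = P₁(V₁/V₂)^γ = 438×(1/18.9)^(5/3) = 3.266 kPa.
For a reversible adiabat, W_by_gas = (P₁V₁ − P₂V₂)/(γ−1).
W_by = (438000×0.001 − 3266×0.0189) / (2/3) = 564.4 J.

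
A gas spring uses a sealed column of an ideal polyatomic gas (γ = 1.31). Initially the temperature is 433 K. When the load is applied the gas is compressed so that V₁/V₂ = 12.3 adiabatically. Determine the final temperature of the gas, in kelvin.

T₂ ≈ 943 K

Adiabatic: T₁V₁^(γ−1) = T₂V₂^(γ−1) ⇒ T₂ = T₁ (V₁/V₂)^(γ−1).
T₂ = 433 × 12.3^(0.31) = 942.7 K.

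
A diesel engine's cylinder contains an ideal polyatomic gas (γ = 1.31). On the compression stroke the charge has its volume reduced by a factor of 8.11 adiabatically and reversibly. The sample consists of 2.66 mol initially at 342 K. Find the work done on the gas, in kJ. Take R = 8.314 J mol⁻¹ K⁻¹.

Adiabatic: T₁V₁^(γ−1) = T₂V₂^(γ−1) ⇒ T₂ = T₁ (V₁/V₂)^(γ−1).
T₂ = 342 × 8.11^(0.31) = 654.4 K.
Q = 0, so ΔU = W_on_gas = nCᵥΔT with Cᵥ = R/(γ−1) = 26.82 J/(mol·K).
ΔU = 2.66 × 26.82 × (654.4 − 342) = 22280 J.

W ≈ 22.3 kJ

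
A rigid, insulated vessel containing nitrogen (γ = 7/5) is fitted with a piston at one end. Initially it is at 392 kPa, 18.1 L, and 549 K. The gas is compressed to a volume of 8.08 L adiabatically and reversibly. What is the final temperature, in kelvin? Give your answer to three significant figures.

T₂ ≈ 758 K

Adiabatic: T₁V₁^(γ−1) = T₂V₂^(γ−1) ⇒ T₂ = T₁ (V₁/V₂)^(γ−1).
T₂ = 549 × (18.1/8.08)^(2/5) = 758 K.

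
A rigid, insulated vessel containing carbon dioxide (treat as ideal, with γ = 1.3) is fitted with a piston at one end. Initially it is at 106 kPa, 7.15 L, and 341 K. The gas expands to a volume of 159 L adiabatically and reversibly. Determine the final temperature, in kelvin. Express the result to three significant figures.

T₂ ≈ 134 K

Adiabatic: T₁V₁^(γ−1) = T₂V₂^(γ−1) ⇒ T₂ = T₁ (V₁/V₂)^(γ−1).
T₂ = 341 × (7.15/159)^(0.3) = 134.5 K.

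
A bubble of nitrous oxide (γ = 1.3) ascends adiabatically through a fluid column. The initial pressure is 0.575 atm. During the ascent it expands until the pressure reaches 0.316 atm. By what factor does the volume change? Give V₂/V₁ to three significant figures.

V₂/V₁ ≈ 1.58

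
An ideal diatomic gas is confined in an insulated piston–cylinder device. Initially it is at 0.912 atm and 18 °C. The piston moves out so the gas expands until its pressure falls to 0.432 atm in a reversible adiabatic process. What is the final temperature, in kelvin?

Along an adiabat T P^((1−γ)/γ) is constant, so T₂ = T₁ (P₂/P₁)^((γ−1)/γ).
For a diatomic ideal gas γ = 7/5, so (γ−1)/γ = 2/7.
T₁ = 18 °C = 291.1 K.
T₂ = 291.1 × (0.432/0.912)^(2/7) = 235.2 K.

T₂ ≈ 235 K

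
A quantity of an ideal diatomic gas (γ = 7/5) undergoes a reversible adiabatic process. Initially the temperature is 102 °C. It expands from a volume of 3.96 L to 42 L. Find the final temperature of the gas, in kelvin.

For a reversible adiabat TV^(γ−1) is constant, so T₂ = T₁ (V₁/V₂)^(γ−1).
T₁ = 102 °C = 375.1 K.
T₂ = 375.1 × (3.96/42)^(2/5) = 145.9 K.

T₂ ≈ 146 K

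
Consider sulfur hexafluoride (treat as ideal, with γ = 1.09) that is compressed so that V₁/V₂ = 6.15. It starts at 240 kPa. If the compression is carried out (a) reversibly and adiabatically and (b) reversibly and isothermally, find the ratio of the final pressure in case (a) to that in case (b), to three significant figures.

Isothermal: P_b = P₁(V₁/V₂) = 240×6.15.
Adiabatic: P_a = P₁(V₁/V₂)^γ = 240×6.15^(1.09).
P_a/P_b = (V₁/V₂)^(γ−1) = 6.15^(0.09) = 1.178.

P_adiabatic / P_isothermal ≈ 1.18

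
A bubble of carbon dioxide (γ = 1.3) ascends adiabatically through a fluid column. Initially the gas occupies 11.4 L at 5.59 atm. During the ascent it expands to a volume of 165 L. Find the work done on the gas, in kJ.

P₂ = P₁(V₁/V₂)^γ = 5.59×(11.4/165)^(1.3) = 0.1732 atm.
For a reversible adiabat, W_by_gas = (P₁V₁ − P₂V₂)/(γ−1).
W_by = (566400×0.0114 − 17550×0.165) / (0.3) = 11870 J.
W_on_gas = −W_by = -11870 J.

W ≈ -11.9 kJ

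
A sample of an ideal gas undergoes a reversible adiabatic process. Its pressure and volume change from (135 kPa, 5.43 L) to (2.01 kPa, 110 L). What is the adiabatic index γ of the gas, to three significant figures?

γ ≈ 1.40

PV^γ = const ⇒ γ = ln(P₂/P₁) / ln(V₁/V₂).
γ = ln(2.01/135) / ln(5.43/110) = 1.398.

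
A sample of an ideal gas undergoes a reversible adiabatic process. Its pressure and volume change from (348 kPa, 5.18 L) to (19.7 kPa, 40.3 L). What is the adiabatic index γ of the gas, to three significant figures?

γ ≈ 1.40

PV^γ = const ⇒ γ = ln(P₂/P₁) / ln(V₁/V₂).
γ = ln(19.7/348) / ln(5.18/40.3) = 1.4.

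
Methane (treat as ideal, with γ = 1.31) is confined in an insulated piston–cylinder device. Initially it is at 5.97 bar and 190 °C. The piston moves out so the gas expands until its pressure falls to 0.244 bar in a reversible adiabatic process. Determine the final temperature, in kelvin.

Along an adiabat T P^((1−γ)/γ) is constant, so T₂ = T₁ (P₂/P₁)^((γ−1)/γ).
T₁ = 190 °C = 463.1 K.
T₂ = 463.1 × (0.244/5.97)^(0.237) = 217.3 K.

T₂ ≈ 217 K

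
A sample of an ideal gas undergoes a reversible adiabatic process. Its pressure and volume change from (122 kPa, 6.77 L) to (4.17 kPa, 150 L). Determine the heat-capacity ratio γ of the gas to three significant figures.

PV^γ = const ⇒ γ = ln(P₂/P₁) / ln(V₁/V₂).
γ = ln(4.17/122) / ln(6.77/150) = 1.09.

γ ≈ 1.09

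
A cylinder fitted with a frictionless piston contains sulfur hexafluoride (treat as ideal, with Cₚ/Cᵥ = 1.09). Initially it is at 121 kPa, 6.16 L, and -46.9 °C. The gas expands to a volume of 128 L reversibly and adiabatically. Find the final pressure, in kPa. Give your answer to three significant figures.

Adiabatic: P₁V₁^γ = P₂V₂^γ ⇒ P₂ = P₁ (V₁/V₂)^γ.
P₂ = 121 × (6.16/128)^(1.09) = 4.432 kPa.

P₂ ≈ 4.43 kPa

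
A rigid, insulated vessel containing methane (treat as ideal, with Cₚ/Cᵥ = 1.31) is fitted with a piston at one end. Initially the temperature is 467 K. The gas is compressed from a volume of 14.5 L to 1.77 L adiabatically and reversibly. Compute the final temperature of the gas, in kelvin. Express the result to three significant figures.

T₂ ≈ 896 K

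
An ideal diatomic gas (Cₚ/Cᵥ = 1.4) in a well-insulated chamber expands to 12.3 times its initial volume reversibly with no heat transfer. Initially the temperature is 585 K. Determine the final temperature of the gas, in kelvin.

For a reversible adiabat TV^(γ−1) is constant, so T₂ = T₁ (V₁/V₂)^(γ−1).
T₂ = 585 × (1/12.3)^(0.4) = 214.4 K.

T₂ ≈ 214 K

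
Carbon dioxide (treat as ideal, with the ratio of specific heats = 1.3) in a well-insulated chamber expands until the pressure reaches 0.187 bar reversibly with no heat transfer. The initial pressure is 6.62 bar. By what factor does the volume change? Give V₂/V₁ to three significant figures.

From PV^γ = const, V₂/V₁ = (P₁/P₂)^(1/γ).
V₂/V₁ = (6.62/0.187)^(0.769) = 15.54.

V₂/V₁ ≈ 15.5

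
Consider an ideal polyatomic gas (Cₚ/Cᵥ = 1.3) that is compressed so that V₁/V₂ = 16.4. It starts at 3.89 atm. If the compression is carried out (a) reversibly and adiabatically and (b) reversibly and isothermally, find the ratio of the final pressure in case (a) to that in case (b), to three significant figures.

P_adiabatic / P_isothermal ≈ 2.31

Isothermal: P_b = P₁(V₁/V₂) = 3.89×16.4.
Adiabatic: P_a = P₁(V₁/V₂)^γ = 3.89×16.4^(1.3).
P_a/P_b = (V₁/V₂)^(γ−1) = 16.4^(0.3) = 2.314.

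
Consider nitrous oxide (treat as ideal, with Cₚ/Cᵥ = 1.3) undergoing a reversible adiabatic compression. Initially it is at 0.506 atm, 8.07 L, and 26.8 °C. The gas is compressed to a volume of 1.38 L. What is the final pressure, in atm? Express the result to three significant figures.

Since PV^γ is constant along a reversible adiabat, P₂ = P₁ (V₁/V₂)^γ.
P₂ = 0.506 × (8.07/1.38)^(1.3) = 5.026 atm.

P₂ ≈ 5.03 atm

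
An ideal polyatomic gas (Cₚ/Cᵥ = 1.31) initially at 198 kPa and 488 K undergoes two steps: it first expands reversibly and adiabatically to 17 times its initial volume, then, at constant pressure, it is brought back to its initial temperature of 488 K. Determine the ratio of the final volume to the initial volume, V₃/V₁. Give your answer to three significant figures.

V₃/V₁ ≈ 40.9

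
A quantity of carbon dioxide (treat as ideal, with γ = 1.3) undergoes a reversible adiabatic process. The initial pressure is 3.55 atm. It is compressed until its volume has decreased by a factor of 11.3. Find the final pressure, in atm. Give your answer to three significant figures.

Since PV^γ is constant along a reversible adiabat, P₂ = P₁ (V₁/V₂)^γ.
P₂ = 3.55 × 11.3^(1.3) = 83.03 atm.

P₂ ≈ 83.0 atm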